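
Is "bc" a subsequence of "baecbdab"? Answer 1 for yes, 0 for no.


Check if "bc" is a subsequence of "baecbdab"
Greedy scan:
  Position 0 ('b'): matches sub[0] = 'b'
  Position 1 ('a'): no match needed
  Position 2 ('e'): no match needed
  Position 3 ('c'): matches sub[1] = 'c'
  Position 4 ('b'): no match needed
  Position 5 ('d'): no match needed
  Position 6 ('a'): no match needed
  Position 7 ('b'): no match needed
All 2 characters matched => is a subsequence

1


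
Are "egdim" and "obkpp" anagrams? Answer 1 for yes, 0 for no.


Strings: "egdim", "obkpp"
Sorted first:  degim
Sorted second: bkopp
Differ at position 0: 'd' vs 'b' => not anagrams

0


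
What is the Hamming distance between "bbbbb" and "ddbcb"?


Comparing "bbbbb" and "ddbcb" position by position:
  Position 0: 'b' vs 'd' => differ
  Position 1: 'b' vs 'd' => differ
  Position 2: 'b' vs 'b' => same
  Position 3: 'b' vs 'c' => differ
  Position 4: 'b' vs 'b' => same
Total differences (Hamming distance): 3

3


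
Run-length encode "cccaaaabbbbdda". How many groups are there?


Input: cccaaaabbbbdda
Scanning for consecutive runs:
  Group 1: 'c' x 3 (positions 0-2)
  Group 2: 'a' x 4 (positions 3-6)
  Group 3: 'b' x 4 (positions 7-10)
  Group 4: 'd' x 2 (positions 11-12)
  Group 5: 'a' x 1 (positions 13-13)
Total groups: 5

5


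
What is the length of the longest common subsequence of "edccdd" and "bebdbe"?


LCS of "edccdd" and "bebdbe"
DP table:
           b    e    b    d    b    e
      0    0    0    0    0    0    0
  e   0    0    1    1    1    1    1
  d   0    0    1    1    2    2    2
  c   0    0    1    1    2    2    2
  c   0    0    1    1    2    2    2
  d   0    0    1    1    2    2    2
  d   0    0    1    1    2    2    2
LCS length = dp[6][6] = 2

2


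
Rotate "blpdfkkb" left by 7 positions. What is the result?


Input: "blpdfkkb", rotate left by 7
First 7 characters: "blpdfkk"
Remaining characters: "b"
Concatenate remaining + first: "b" + "blpdfkk" = "bblpdfkk"

bblpdfkk


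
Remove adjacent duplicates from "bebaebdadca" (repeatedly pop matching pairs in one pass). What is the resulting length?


Input: bebaebdadca
Stack-based adjacent duplicate removal:
  Read 'b': push. Stack: b
  Read 'e': push. Stack: be
  Read 'b': push. Stack: beb
  Read 'a': push. Stack: beba
  Read 'e': push. Stack: bebae
  Read 'b': push. Stack: bebaeb
  Read 'd': push. Stack: bebaebd
  Read 'a': push. Stack: bebaebda
  Read 'd': push. Stack: bebaebdad
  Read 'c': push. Stack: bebaebdadc
  Read 'a': push. Stack: bebaebdadca
Final stack: "bebaebdadca" (length 11)

11


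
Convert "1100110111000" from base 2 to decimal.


Input: "1100110111000" in base 2
Positional expansion:
  Digit '1' (value 1) x 2^12 = 4096
  Digit '1' (value 1) x 2^11 = 2048
  Digit '0' (value 0) x 2^10 = 0
  Digit '0' (value 0) x 2^9 = 0
  Digit '1' (value 1) x 2^8 = 256
  Digit '1' (value 1) x 2^7 = 128
  Digit '0' (value 0) x 2^6 = 0
  Digit '1' (value 1) x 2^5 = 32
  Digit '1' (value 1) x 2^4 = 16
  Digit '1' (value 1) x 2^3 = 8
  Digit '0' (value 0) x 2^2 = 0
  Digit '0' (value 0) x 2^1 = 0
  Digit '0' (value 0) x 2^0 = 0
Sum = 6584

6584


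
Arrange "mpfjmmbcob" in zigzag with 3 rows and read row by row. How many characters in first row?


Zigzag "mpfjmmbcob" into 3 rows:
Placing characters:
  'm' => row 0
  'p' => row 1
  'f' => row 2
  'j' => row 1
  'm' => row 0
  'm' => row 1
  'b' => row 2
  'c' => row 1
  'o' => row 0
  'b' => row 1
Rows:
  Row 0: "mmo"
  Row 1: "pjmcb"
  Row 2: "fb"
First row length: 3

3


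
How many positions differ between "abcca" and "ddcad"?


Comparing "abcca" and "ddcad" position by position:
  Position 0: 'a' vs 'd' => DIFFER
  Position 1: 'b' vs 'd' => DIFFER
  Position 2: 'c' vs 'c' => same
  Position 3: 'c' vs 'a' => DIFFER
  Position 4: 'a' vs 'd' => DIFFER
Positions that differ: 4

4


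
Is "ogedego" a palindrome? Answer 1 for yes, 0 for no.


Input: ogedego
Reversed: ogedego
  Compare pos 0 ('o') with pos 6 ('o'): match
  Compare pos 1 ('g') with pos 5 ('g'): match
  Compare pos 2 ('e') with pos 4 ('e'): match
Result: palindrome

1


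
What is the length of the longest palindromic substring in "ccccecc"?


Input: "ccccecc"
Checking substrings for palindromes:
  [2:7] "ccecc" (len 5) => palindrome
  [0:4] "cccc" (len 4) => palindrome
  [0:3] "ccc" (len 3) => palindrome
  [1:4] "ccc" (len 3) => palindrome
  [3:6] "cec" (len 3) => palindrome
  [0:2] "cc" (len 2) => palindrome
Longest palindromic substring: "ccecc" with length 5

5


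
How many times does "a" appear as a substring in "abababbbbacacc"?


Searching for "a" in "abababbbbacacc"
Scanning each position:
  Position 0: "a" => MATCH
  Position 1: "b" => no
  Position 2: "a" => MATCH
  Position 3: "b" => no
  Position 4: "a" => MATCH
  Position 5: "b" => no
  Position 6: "b" => no
  Position 7: "b" => no
  Position 8: "b" => no
  Position 9: "a" => MATCH
  Position 10: "c" => no
  Position 11: "a" => MATCH
  Position 12: "c" => no
  Position 13: "c" => no
Total occurrences: 5

5


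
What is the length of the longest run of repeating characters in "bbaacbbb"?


Input: "bbaacbbb"
Scanning for longest run:
  Position 1 ('b'): continues run of 'b', length=2
  Position 2 ('a'): new char, reset run to 1
  Position 3 ('a'): continues run of 'a', length=2
  Position 4 ('c'): new char, reset run to 1
  Position 5 ('b'): new char, reset run to 1
  Position 6 ('b'): continues run of 'b', length=2
  Position 7 ('b'): continues run of 'b', length=3
Longest run: 'b' with length 3

3


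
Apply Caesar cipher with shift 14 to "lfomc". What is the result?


Caesar cipher: shift "lfomc" by 14
  'l' (pos 11) + 14 = pos 25 = 'z'
  'f' (pos 5) + 14 = pos 19 = 't'
  'o' (pos 14) + 14 = pos 2 = 'c'
  'm' (pos 12) + 14 = pos 0 = 'a'
  'c' (pos 2) + 14 = pos 16 = 'q'
Result: ztcaq

ztcaq


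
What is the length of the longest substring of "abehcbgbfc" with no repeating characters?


Input: "abehcbgbfc"
Sliding window (track last position of each char):
  Position 0 ('a'): window [0,0] length 1 -- new best
  Position 1 ('b'): window [0,1] length 2 -- new best
  Position 2 ('e'): window [0,2] length 3 -- new best
  Position 3 ('h'): window [0,3] length 4 -- new best
  Position 4 ('c'): window [0,4] length 5 -- new best
  Position 5 ('b'): repeat (last at 1), move window start to 2
  Position 5 ('b'): window [2,5] length 4
  Position 6 ('g'): window [2,6] length 5
  Position 7 ('b'): repeat (last at 5), move window start to 6
  Position 7 ('b'): window [6,7] length 2
  Position 8 ('f'): window [6,8] length 3
  Position 9 ('c'): window [6,9] length 4
Longest substring with no repeats: "abehc" with length 5

5


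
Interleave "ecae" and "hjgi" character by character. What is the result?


Interleaving "ecae" and "hjgi":
  Position 0: 'e' from first, 'h' from second => "eh"
  Position 1: 'c' from first, 'j' from second => "cj"
  Position 2: 'a' from first, 'g' from second => "ag"
  Position 3: 'e' from first, 'i' from second => "ei"
Result: ehcjagei

ehcjagei


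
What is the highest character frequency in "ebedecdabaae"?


Input: ebedecdabaae
Character counts:
  'a': 3
  'b': 2
  'c': 1
  'd': 2
  'e': 4
Maximum frequency: 4

4


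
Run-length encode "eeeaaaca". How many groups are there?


Input: eeeaaaca
Scanning for consecutive runs:
  Group 1: 'e' x 3 (positions 0-2)
  Group 2: 'a' x 3 (positions 3-5)
  Group 3: 'c' x 1 (positions 6-6)
  Group 4: 'a' x 1 (positions 7-7)
Total groups: 4

4


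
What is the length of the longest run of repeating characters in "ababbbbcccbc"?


Input: "ababbbbcccbc"
Scanning for longest run:
  Position 1 ('b'): new char, reset run to 1
  Position 2 ('a'): new char, reset run to 1
  Position 3 ('b'): new char, reset run to 1
  Position 4 ('b'): continues run of 'b', length=2
  Position 5 ('b'): continues run of 'b', length=3
  Position 6 ('b'): continues run of 'b', length=4
  Position 7 ('c'): new char, reset run to 1
  Position 8 ('c'): continues run of 'c', length=2
  Position 9 ('c'): continues run of 'c', length=3
  Position 10 ('b'): new char, reset run to 1
  Position 11 ('c'): new char, reset run to 1
Longest run: 'b' with length 4

4


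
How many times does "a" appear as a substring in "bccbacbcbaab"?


Searching for "a" in "bccbacbcbaab"
Scanning each position:
  Position 0: "b" => no
  Position 1: "c" => no
  Position 2: "c" => no
  Position 3: "b" => no
  Position 4: "a" => MATCH
  Position 5: "c" => no
  Position 6: "b" => no
  Position 7: "c" => no
  Position 8: "b" => no
  Position 9: "a" => MATCH
  Position 10: "a" => MATCH
  Position 11: "b" => no
Total occurrences: 3

3


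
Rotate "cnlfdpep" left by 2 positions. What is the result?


Input: "cnlfdpep", rotate left by 2
First 2 characters: "cn"
Remaining characters: "lfdpep"
Concatenate remaining + first: "lfdpep" + "cn" = "lfdpepcn"

lfdpepcn


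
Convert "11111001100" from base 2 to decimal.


Input: "11111001100" in base 2
Positional expansion:
  Digit '1' (value 1) x 2^10 = 1024
  Digit '1' (value 1) x 2^9 = 512
  Digit '1' (value 1) x 2^8 = 256
  Digit '1' (value 1) x 2^7 = 128
  Digit '1' (value 1) x 2^6 = 64
  Digit '0' (value 0) x 2^5 = 0
  Digit '0' (value 0) x 2^4 = 0
  Digit '1' (value 1) x 2^3 = 8
  Digit '1' (value 1) x 2^2 = 4
  Digit '0' (value 0) x 2^1 = 0
  Digit '0' (value 0) x 2^0 = 0
Sum = 1996

1996


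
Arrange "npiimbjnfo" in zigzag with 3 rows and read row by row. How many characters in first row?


Zigzag "npiimbjnfo" into 3 rows:
Placing characters:
  'n' => row 0
  'p' => row 1
  'i' => row 2
  'i' => row 1
  'm' => row 0
  'b' => row 1
  'j' => row 2
  'n' => row 1
  'f' => row 0
  'o' => row 1
Rows:
  Row 0: "nmf"
  Row 1: "pibno"
  Row 2: "ij"
First row length: 3

3


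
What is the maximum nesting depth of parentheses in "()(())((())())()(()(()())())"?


Input: "()(())((())())()(()(()())())"
Tracking depth:
  Position 0 '(': depth becomes 1
  Position 1 ')': depth becomes 0
  Position 2 '(': depth becomes 1
  Position 3 '(': depth becomes 2
  Position 4 ')': depth becomes 1
  Position 5 ')': depth becomes 0
  Position 6 '(': depth becomes 1
  Position 7 '(': depth becomes 2
  Position 8 '(': depth becomes 3
  Position 9 ')': depth becomes 2
  Position 10 ')': depth becomes 1
  Position 11 '(': depth becomes 2
  Position 12 ')': depth becomes 1
  Position 13 ')': depth becomes 0
  Position 14 '(': depth becomes 1
  Position 15 ')': depth becomes 0
  Position 16 '(': depth becomes 1
  Position 17 '(': depth becomes 2
  Position 18 ')': depth becomes 1
  Position 19 '(': depth becomes 2
  Position 20 '(': depth becomes 3
  Position 21 ')': depth becomes 2
  Position 22 '(': depth becomes 3
  Position 23 ')': depth becomes 2
  Position 24 ')': depth becomes 1
  Position 25 '(': depth becomes 2
  Position 26 ')': depth becomes 1
  Position 27 ')': depth becomes 0
Maximum depth reached: 3

3


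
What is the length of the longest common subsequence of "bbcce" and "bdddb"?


LCS of "bbcce" and "bdddb"
DP table:
           b    d    d    d    b
      0    0    0    0    0    0
  b   0    1    1    1    1    1
  b   0    1    1    1    1    2
  c   0    1    1    1    1    2
  c   0    1    1    1    1    2
  e   0    1    1    1    1    2
LCS length = dp[5][5] = 2

2


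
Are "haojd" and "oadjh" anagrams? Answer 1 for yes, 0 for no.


Strings: "haojd", "oadjh"
Sorted first:  adhjo
Sorted second: adhjo
Sorted forms match => anagrams

1


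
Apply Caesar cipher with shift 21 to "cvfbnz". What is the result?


Caesar cipher: shift "cvfbnz" by 21
  'c' (pos 2) + 21 = pos 23 = 'x'
  'v' (pos 21) + 21 = pos 16 = 'q'
  'f' (pos 5) + 21 = pos 0 = 'a'
  'b' (pos 1) + 21 = pos 22 = 'w'
  'n' (pos 13) + 21 = pos 8 = 'i'
  'z' (pos 25) + 21 = pos 20 = 'u'
Result: xqawiu

xqawiu


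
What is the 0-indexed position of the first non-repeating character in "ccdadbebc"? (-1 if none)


Input: ccdadbebc
Character frequencies:
  'a': 1
  'b': 2
  'c': 3
  'd': 2
  'e': 1
Scanning left to right for freq == 1:
  Position 0 ('c'): freq=3, skip
  Position 1 ('c'): freq=3, skip
  Position 2 ('d'): freq=2, skip
  Position 3 ('a'): unique! => answer = 3

3


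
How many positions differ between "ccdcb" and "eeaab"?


Comparing "ccdcb" and "eeaab" position by position:
  Position 0: 'c' vs 'e' => DIFFER
  Position 1: 'c' vs 'e' => DIFFER
  Position 2: 'd' vs 'a' => DIFFER
  Position 3: 'c' vs 'a' => DIFFER
  Position 4: 'b' vs 'b' => same
Positions that differ: 4

4


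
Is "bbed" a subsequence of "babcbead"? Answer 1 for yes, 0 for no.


Check if "bbed" is a subsequence of "babcbead"
Greedy scan:
  Position 0 ('b'): matches sub[0] = 'b'
  Position 1 ('a'): no match needed
  Position 2 ('b'): matches sub[1] = 'b'
  Position 3 ('c'): no match needed
  Position 4 ('b'): no match needed
  Position 5 ('e'): matches sub[2] = 'e'
  Position 6 ('a'): no match needed
  Position 7 ('d'): matches sub[3] = 'd'
All 4 characters matched => is a subsequence

1


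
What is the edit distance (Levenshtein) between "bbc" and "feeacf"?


Computing edit distance: "bbc" -> "feeacf"
DP table:
           f    e    e    a    c    f
      0    1    2    3    4    5    6
  b   1    1    2    3    4    5    6
  b   2    2    2    3    4    5    6
  c   3    3    3    3    4    4    5
Edit distance = dp[3][6] = 5

5


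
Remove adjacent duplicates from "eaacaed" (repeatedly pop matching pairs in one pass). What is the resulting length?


Input: eaacaed
Stack-based adjacent duplicate removal:
  Read 'e': push. Stack: e
  Read 'a': push. Stack: ea
  Read 'a': matches stack top 'a' => pop. Stack: e
  Read 'c': push. Stack: ec
  Read 'a': push. Stack: eca
  Read 'e': push. Stack: ecae
  Read 'd': push. Stack: ecaed
Final stack: "ecaed" (length 5)

5


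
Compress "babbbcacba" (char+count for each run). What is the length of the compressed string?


Input: babbbcacba
Runs:
  'b' x 1 => "b1"
  'a' x 1 => "a1"
  'b' x 3 => "b3"
  'c' x 1 => "c1"
  'a' x 1 => "a1"
  'c' x 1 => "c1"
  'b' x 1 => "b1"
  'a' x 1 => "a1"
Compressed: "b1a1b3c1a1c1b1a1"
Compressed length: 16

16


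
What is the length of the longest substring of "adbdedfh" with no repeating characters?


Input: "adbdedfh"
Sliding window (track last position of each char):
  Position 0 ('a'): window [0,0] length 1 -- new best
  Position 1 ('d'): window [0,1] length 2 -- new best
  Position 2 ('b'): window [0,2] length 3 -- new best
  Position 3 ('d'): repeat (last at 1), move window start to 2
  Position 3 ('d'): window [2,3] length 2
  Position 4 ('e'): window [2,4] length 3
  Position 5 ('d'): repeat (last at 3), move window start to 4
  Position 5 ('d'): window [4,5] length 2
  Position 6 ('f'): window [4,6] length 3
  Position 7 ('h'): window [4,7] length 4 -- new best
Longest substring with no repeats: "edfh" with length 4

4


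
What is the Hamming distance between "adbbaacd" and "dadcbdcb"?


Comparing "adbbaacd" and "dadcbdcb" position by position:
  Position 0: 'a' vs 'd' => differ
  Position 1: 'd' vs 'a' => differ
  Position 2: 'b' vs 'd' => differ
  Position 3: 'b' vs 'c' => differ
  Position 4: 'a' vs 'b' => differ
  Position 5: 'a' vs 'd' => differ
  Position 6: 'c' vs 'c' => same
  Position 7: 'd' vs 'b' => differ
Total differences (Hamming distance): 7

7


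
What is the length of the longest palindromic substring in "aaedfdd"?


Input: "aaedfdd"
Checking substrings for palindromes:
  [3:6] "dfd" (len 3) => palindrome
  [0:2] "aa" (len 2) => palindrome
  [5:7] "dd" (len 2) => palindrome
Longest palindromic substring: "dfd" with length 3

3


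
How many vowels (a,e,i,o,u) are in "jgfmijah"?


Input: jgfmijah
Checking each character:
  'j' at position 0: consonant
  'g' at position 1: consonant
  'f' at position 2: consonant
  'm' at position 3: consonant
  'i' at position 4: vowel (running total: 1)
  'j' at position 5: consonant
  'a' at position 6: vowel (running total: 2)
  'h' at position 7: consonant
Total vowels: 2

2


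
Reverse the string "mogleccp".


Input: mogleccp
Reading characters right to left:
  Position 7: 'p'
  Position 6: 'c'
  Position 5: 'c'
  Position 4: 'e'
  Position 3: 'l'
  Position 2: 'g'
  Position 1: 'o'
  Position 0: 'm'
Reversed: pccelgom

pccelgom


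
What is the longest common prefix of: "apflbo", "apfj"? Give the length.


Words: apflbo, apfj
  Position 0: all 'a' => match
  Position 1: all 'p' => match
  Position 2: all 'f' => match
  Position 3: ('l', 'j') => mismatch, stop
LCP = "apf" (length 3)

3


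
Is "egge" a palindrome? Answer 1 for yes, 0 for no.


Input: egge
Reversed: egge
  Compare pos 0 ('e') with pos 3 ('e'): match
  Compare pos 1 ('g') with pos 2 ('g'): match
Result: palindrome

1


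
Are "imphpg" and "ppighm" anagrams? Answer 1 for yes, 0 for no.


Strings: "imphpg", "ppighm"
Sorted first:  ghimpp
Sorted second: ghimpp
Sorted forms match => anagrams

1


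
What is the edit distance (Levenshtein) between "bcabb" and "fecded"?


Computing edit distance: "bcabb" -> "fecded"
DP table:
           f    e    c    d    e    d
      0    1    2    3    4    5    6
  b   1    1    2    3    4    5    6
  c   2    2    2    2    3    4    5
  a   3    3    3    3    3    4    5
  b   4    4    4    4    4    4    5
  b   5    5    5    5    5    5    5
Edit distance = dp[5][6] = 5

5


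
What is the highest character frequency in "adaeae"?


Input: adaeae
Character counts:
  'a': 3
  'd': 1
  'e': 2
Maximum frequency: 3

3


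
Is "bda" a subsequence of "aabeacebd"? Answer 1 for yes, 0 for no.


Check if "bda" is a subsequence of "aabeacebd"
Greedy scan:
  Position 0 ('a'): no match needed
  Position 1 ('a'): no match needed
  Position 2 ('b'): matches sub[0] = 'b'
  Position 3 ('e'): no match needed
  Position 4 ('a'): no match needed
  Position 5 ('c'): no match needed
  Position 6 ('e'): no match needed
  Position 7 ('b'): no match needed
  Position 8 ('d'): matches sub[1] = 'd'
Only matched 2/3 characters => not a subsequence

0


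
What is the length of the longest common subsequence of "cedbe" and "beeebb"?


LCS of "cedbe" and "beeebb"
DP table:
           b    e    e    e    b    b
      0    0    0    0    0    0    0
  c   0    0    0    0    0    0    0
  e   0    0    1    1    1    1    1
  d   0    0    1    1    1    1    1
  b   0    1    1    1    1    2    2
  e   0    1    2    2    2    2    2
LCS length = dp[5][6] = 2

2


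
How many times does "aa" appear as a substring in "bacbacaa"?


Searching for "aa" in "bacbacaa"
Scanning each position:
  Position 0: "ba" => no
  Position 1: "ac" => no
  Position 2: "cb" => no
  Position 3: "ba" => no
  Position 4: "ac" => no
  Position 5: "ca" => no
  Position 6: "aa" => MATCH
Total occurrences: 1

1


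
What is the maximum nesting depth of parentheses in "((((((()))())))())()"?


Input: "((((((()))())))())()"
Tracking depth:
  Position 0 '(': depth becomes 1
  Position 1 '(': depth becomes 2
  Position 2 '(': depth becomes 3
  Position 3 '(': depth becomes 4
  Position 4 '(': depth becomes 5
  Position 5 '(': depth becomes 6
  Position 6 '(': depth becomes 7
  Position 7 ')': depth becomes 6
  Position 8 ')': depth becomes 5
  Position 9 ')': depth becomes 4
  Position 10 '(': depth becomes 5
  Position 11 ')': depth becomes 4
  Position 12 ')': depth becomes 3
  Position 13 ')': depth becomes 2
  Position 14 ')': depth becomes 1
  Position 15 '(': depth becomes 2
  Position 16 ')': depth becomes 1
  Position 17 ')': depth becomes 0
  Position 18 '(': depth becomes 1
  Position 19 ')': depth becomes 0
Maximum depth reached: 7

7


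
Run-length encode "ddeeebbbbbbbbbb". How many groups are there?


Input: ddeeebbbbbbbbbb
Scanning for consecutive runs:
  Group 1: 'd' x 2 (positions 0-1)
  Group 2: 'e' x 3 (positions 2-4)
  Group 3: 'b' x 10 (positions 5-14)
Total groups: 3

3


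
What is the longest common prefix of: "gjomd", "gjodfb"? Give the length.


Words: gjomd, gjodfb
  Position 0: all 'g' => match
  Position 1: all 'j' => match
  Position 2: all 'o' => match
  Position 3: ('m', 'd') => mismatch, stop
LCP = "gjo" (length 3)

3


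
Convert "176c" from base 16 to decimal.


Input: "176c" in base 16
Positional expansion:
  Digit '1' (value 1) x 16^3 = 4096
  Digit '7' (value 7) x 16^2 = 1792
  Digit '6' (value 6) x 16^1 = 96
  Digit 'c' (value 12) x 16^0 = 12
Sum = 5996

5996


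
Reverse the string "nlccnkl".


Input: nlccnkl
Reading characters right to left:
  Position 6: 'l'
  Position 5: 'k'
  Position 4: 'n'
  Position 3: 'c'
  Position 2: 'c'
  Position 1: 'l'
  Position 0: 'n'
Reversed: lknccln

lknccln


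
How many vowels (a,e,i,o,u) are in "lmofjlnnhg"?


Input: lmofjlnnhg
Checking each character:
  'l' at position 0: consonant
  'm' at position 1: consonant
  'o' at position 2: vowel (running total: 1)
  'f' at position 3: consonant
  'j' at position 4: consonant
  'l' at position 5: consonant
  'n' at position 6: consonant
  'n' at position 7: consonant
  'h' at position 8: consonant
  'g' at position 9: consonant
Total vowels: 1

1


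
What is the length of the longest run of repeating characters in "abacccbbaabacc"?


Input: "abacccbbaabacc"
Scanning for longest run:
  Position 1 ('b'): new char, reset run to 1
  Position 2 ('a'): new char, reset run to 1
  Position 3 ('c'): new char, reset run to 1
  Position 4 ('c'): continues run of 'c', length=2
  Position 5 ('c'): continues run of 'c', length=3
  Position 6 ('b'): new char, reset run to 1
  Position 7 ('b'): continues run of 'b', length=2
  Position 8 ('a'): new char, reset run to 1
  Position 9 ('a'): continues run of 'a', length=2
  Position 10 ('b'): new char, reset run to 1
  Position 11 ('a'): new char, reset run to 1
  Position 12 ('c'): new char, reset run to 1
  Position 13 ('c'): continues run of 'c', length=2
Longest run: 'c' with length 3

3


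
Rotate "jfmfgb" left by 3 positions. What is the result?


Input: "jfmfgb", rotate left by 3
First 3 characters: "jfm"
Remaining characters: "fgb"
Concatenate remaining + first: "fgb" + "jfm" = "fgbjfm"

fgbjfm


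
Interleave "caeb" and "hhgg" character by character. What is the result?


Interleaving "caeb" and "hhgg":
  Position 0: 'c' from first, 'h' from second => "ch"
  Position 1: 'a' from first, 'h' from second => "ah"
  Position 2: 'e' from first, 'g' from second => "eg"
  Position 3: 'b' from first, 'g' from second => "bg"
Result: chahegbg

chahegbg


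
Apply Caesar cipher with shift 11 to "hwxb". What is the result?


Caesar cipher: shift "hwxb" by 11
  'h' (pos 7) + 11 = pos 18 = 's'
  'w' (pos 22) + 11 = pos 7 = 'h'
  'x' (pos 23) + 11 = pos 8 = 'i'
  'b' (pos 1) + 11 = pos 12 = 'm'
Result: shim

shim


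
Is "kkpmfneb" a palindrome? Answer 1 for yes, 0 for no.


Input: kkpmfneb
Reversed: benfmpkk
  Compare pos 0 ('k') with pos 7 ('b'): MISMATCH
  Compare pos 1 ('k') with pos 6 ('e'): MISMATCH
  Compare pos 2 ('p') with pos 5 ('n'): MISMATCH
  Compare pos 3 ('m') with pos 4 ('f'): MISMATCH
Result: not a palindrome

0


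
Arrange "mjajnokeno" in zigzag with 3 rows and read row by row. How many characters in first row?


Zigzag "mjajnokeno" into 3 rows:
Placing characters:
  'm' => row 0
  'j' => row 1
  'a' => row 2
  'j' => row 1
  'n' => row 0
  'o' => row 1
  'k' => row 2
  'e' => row 1
  'n' => row 0
  'o' => row 1
Rows:
  Row 0: "mnn"
  Row 1: "jjoeo"
  Row 2: "ak"
First row length: 3

3


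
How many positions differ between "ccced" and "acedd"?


Comparing "ccced" and "acedd" position by position:
  Position 0: 'c' vs 'a' => DIFFER
  Position 1: 'c' vs 'c' => same
  Position 2: 'c' vs 'e' => DIFFER
  Position 3: 'e' vs 'd' => DIFFER
  Position 4: 'd' vs 'd' => same
Positions that differ: 3

3


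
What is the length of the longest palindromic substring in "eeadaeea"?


Input: "eeadaeea"
Checking substrings for palindromes:
  [0:7] "eeadaee" (len 7) => palindrome
  [1:6] "eadae" (len 5) => palindrome
  [4:8] "aeea" (len 4) => palindrome
  [2:5] "ada" (len 3) => palindrome
  [0:2] "ee" (len 2) => palindrome
  [5:7] "ee" (len 2) => palindrome
Longest palindromic substring: "eeadaee" with length 7

7


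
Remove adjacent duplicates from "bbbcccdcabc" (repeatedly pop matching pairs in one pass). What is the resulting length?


Input: bbbcccdcabc
Stack-based adjacent duplicate removal:
  Read 'b': push. Stack: b
  Read 'b': matches stack top 'b' => pop. Stack: (empty)
  Read 'b': push. Stack: b
  Read 'c': push. Stack: bc
  Read 'c': matches stack top 'c' => pop. Stack: b
  Read 'c': push. Stack: bc
  Read 'd': push. Stack: bcd
  Read 'c': push. Stack: bcdc
  Read 'a': push. Stack: bcdca
  Read 'b': push. Stack: bcdcab
  Read 'c': push. Stack: bcdcabc
Final stack: "bcdcabc" (length 7)

7


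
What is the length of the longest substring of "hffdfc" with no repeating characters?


Input: "hffdfc"
Sliding window (track last position of each char):
  Position 0 ('h'): window [0,0] length 1 -- new best
  Position 1 ('f'): window [0,1] length 2 -- new best
  Position 2 ('f'): repeat (last at 1), move window start to 2
  Position 2 ('f'): window [2,2] length 1
  Position 3 ('d'): window [2,3] length 2
  Position 4 ('f'): repeat (last at 2), move window start to 3
  Position 4 ('f'): window [3,4] length 2
  Position 5 ('c'): window [3,5] length 3 -- new best
Longest substring with no repeats: "dfc" with length 3

3


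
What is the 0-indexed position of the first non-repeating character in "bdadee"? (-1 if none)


Input: bdadee
Character frequencies:
  'a': 1
  'b': 1
  'd': 2
  'e': 2
Scanning left to right for freq == 1:
  Position 0 ('b'): unique! => answer = 0

0


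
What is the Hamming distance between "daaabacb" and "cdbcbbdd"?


Comparing "daaabacb" and "cdbcbbdd" position by position:
  Position 0: 'd' vs 'c' => differ
  Position 1: 'a' vs 'd' => differ
  Position 2: 'a' vs 'b' => differ
  Position 3: 'a' vs 'c' => differ
  Position 4: 'b' vs 'b' => same
  Position 5: 'a' vs 'b' => differ
  Position 6: 'c' vs 'd' => differ
  Position 7: 'b' vs 'd' => differ
Total differences (Hamming distance): 7

7


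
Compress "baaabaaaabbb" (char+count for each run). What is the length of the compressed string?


Input: baaabaaaabbb
Runs:
  'b' x 1 => "b1"
  'a' x 3 => "a3"
  'b' x 1 => "b1"
  'a' x 4 => "a4"
  'b' x 3 => "b3"
Compressed: "b1a3b1a4b3"
Compressed length: 10

10


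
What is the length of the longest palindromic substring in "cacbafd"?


Input: "cacbafd"
Checking substrings for palindromes:
  [0:3] "cac" (len 3) => palindrome
Longest palindromic substring: "cac" with length 3

3


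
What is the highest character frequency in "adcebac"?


Input: adcebac
Character counts:
  'a': 2
  'b': 1
  'c': 2
  'd': 1
  'e': 1
Maximum frequency: 2

2


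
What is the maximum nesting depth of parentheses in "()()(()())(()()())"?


Input: "()()(()())(()()())"
Tracking depth:
  Position 0 '(': depth becomes 1
  Position 1 ')': depth becomes 0
  Position 2 '(': depth becomes 1
  Position 3 ')': depth becomes 0
  Position 4 '(': depth becomes 1
  Position 5 '(': depth becomes 2
  Position 6 ')': depth becomes 1
  Position 7 '(': depth becomes 2
  Position 8 ')': depth becomes 1
  Position 9 ')': depth becomes 0
  Position 10 '(': depth becomes 1
  Position 11 '(': depth becomes 2
  Position 12 ')': depth becomes 1
  Position 13 '(': depth becomes 2
  Position 14 ')': depth becomes 1
  Position 15 '(': depth becomes 2
  Position 16 ')': depth becomes 1
  Position 17 ')': depth becomes 0
Maximum depth reached: 2

2


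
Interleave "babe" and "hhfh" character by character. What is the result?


Interleaving "babe" and "hhfh":
  Position 0: 'b' from first, 'h' from second => "bh"
  Position 1: 'a' from first, 'h' from second => "ah"
  Position 2: 'b' from first, 'f' from second => "bf"
  Position 3: 'e' from first, 'h' from second => "eh"
Result: bhahbfeh

bhahbfeh


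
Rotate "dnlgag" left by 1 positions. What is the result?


Input: "dnlgag", rotate left by 1
First 1 characters: "d"
Remaining characters: "nlgag"
Concatenate remaining + first: "nlgag" + "d" = "nlgagd"

nlgagd


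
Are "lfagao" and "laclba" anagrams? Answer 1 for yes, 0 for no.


Strings: "lfagao", "laclba"
Sorted first:  aafglo
Sorted second: aabcll
Differ at position 2: 'f' vs 'b' => not anagrams

0


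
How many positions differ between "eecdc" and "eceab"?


Comparing "eecdc" and "eceab" position by position:
  Position 0: 'e' vs 'e' => same
  Position 1: 'e' vs 'c' => DIFFER
  Position 2: 'c' vs 'e' => DIFFER
  Position 3: 'd' vs 'a' => DIFFER
  Position 4: 'c' vs 'b' => DIFFER
Positions that differ: 4

4


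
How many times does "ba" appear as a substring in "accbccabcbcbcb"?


Searching for "ba" in "accbccabcbcbcb"
Scanning each position:
  Position 0: "ac" => no
  Position 1: "cc" => no
  Position 2: "cb" => no
  Position 3: "bc" => no
  Position 4: "cc" => no
  Position 5: "ca" => no
  Position 6: "ab" => no
  Position 7: "bc" => no
  Position 8: "cb" => no
  Position 9: "bc" => no
  Position 10: "cb" => no
  Position 11: "bc" => no
  Position 12: "cb" => no
Total occurrences: 0

0


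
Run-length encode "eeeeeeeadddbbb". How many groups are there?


Input: eeeeeeeadddbbb
Scanning for consecutive runs:
  Group 1: 'e' x 7 (positions 0-6)
  Group 2: 'a' x 1 (positions 7-7)
  Group 3: 'd' x 3 (positions 8-10)
  Group 4: 'b' x 3 (positions 11-13)
Total groups: 4

4


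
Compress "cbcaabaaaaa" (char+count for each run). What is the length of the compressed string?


Input: cbcaabaaaaa
Runs:
  'c' x 1 => "c1"
  'b' x 1 => "b1"
  'c' x 1 => "c1"
  'a' x 2 => "a2"
  'b' x 1 => "b1"
  'a' x 5 => "a5"
Compressed: "c1b1c1a2b1a5"
Compressed length: 12

12


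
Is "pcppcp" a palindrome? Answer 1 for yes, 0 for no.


Input: pcppcp
Reversed: pcppcp
  Compare pos 0 ('p') with pos 5 ('p'): match
  Compare pos 1 ('c') with pos 4 ('c'): match
  Compare pos 2 ('p') with pos 3 ('p'): match
Result: palindrome

1


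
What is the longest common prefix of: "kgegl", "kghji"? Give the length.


Words: kgegl, kghji
  Position 0: all 'k' => match
  Position 1: all 'g' => match
  Position 2: ('e', 'h') => mismatch, stop
LCP = "kg" (length 2)

2


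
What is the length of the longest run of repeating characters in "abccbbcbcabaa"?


Input: "abccbbcbcabaa"
Scanning for longest run:
  Position 1 ('b'): new char, reset run to 1
  Position 2 ('c'): new char, reset run to 1
  Position 3 ('c'): continues run of 'c', length=2
  Position 4 ('b'): new char, reset run to 1
  Position 5 ('b'): continues run of 'b', length=2
  Position 6 ('c'): new char, reset run to 1
  Position 7 ('b'): new char, reset run to 1
  Position 8 ('c'): new char, reset run to 1
  Position 9 ('a'): new char, reset run to 1
  Position 10 ('b'): new char, reset run to 1
  Position 11 ('a'): new char, reset run to 1
  Position 12 ('a'): continues run of 'a', length=2
Longest run: 'c' with length 2

2


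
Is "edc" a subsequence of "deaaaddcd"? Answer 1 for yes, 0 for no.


Check if "edc" is a subsequence of "deaaaddcd"
Greedy scan:
  Position 0 ('d'): no match needed
  Position 1 ('e'): matches sub[0] = 'e'
  Position 2 ('a'): no match needed
  Position 3 ('a'): no match needed
  Position 4 ('a'): no match needed
  Position 5 ('d'): matches sub[1] = 'd'
  Position 6 ('d'): no match needed
  Position 7 ('c'): matches sub[2] = 'c'
  Position 8 ('d'): no match needed
All 3 characters matched => is a subsequence

1


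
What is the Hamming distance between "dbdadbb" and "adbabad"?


Comparing "dbdadbb" and "adbabad" position by position:
  Position 0: 'd' vs 'a' => differ
  Position 1: 'b' vs 'd' => differ
  Position 2: 'd' vs 'b' => differ
  Position 3: 'a' vs 'a' => same
  Position 4: 'd' vs 'b' => differ
  Position 5: 'b' vs 'a' => differ
  Position 6: 'b' vs 'd' => differ
Total differences (Hamming distance): 6

6


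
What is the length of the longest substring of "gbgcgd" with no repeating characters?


Input: "gbgcgd"
Sliding window (track last position of each char):
  Position 0 ('g'): window [0,0] length 1 -- new best
  Position 1 ('b'): window [0,1] length 2 -- new best
  Position 2 ('g'): repeat (last at 0), move window start to 1
  Position 2 ('g'): window [1,2] length 2
  Position 3 ('c'): window [1,3] length 3 -- new best
  Position 4 ('g'): repeat (last at 2), move window start to 3
  Position 4 ('g'): window [3,4] length 2
  Position 5 ('d'): window [3,5] length 3
Longest substring with no repeats: "bgc" with length 3

3


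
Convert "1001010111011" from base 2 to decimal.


Input: "1001010111011" in base 2
Positional expansion:
  Digit '1' (value 1) x 2^12 = 4096
  Digit '0' (value 0) x 2^11 = 0
  Digit '0' (value 0) x 2^10 = 0
  Digit '1' (value 1) x 2^9 = 512
  Digit '0' (value 0) x 2^8 = 0
  Digit '1' (value 1) x 2^7 = 128
  Digit '0' (value 0) x 2^6 = 0
  Digit '1' (value 1) x 2^5 = 32
  Digit '1' (value 1) x 2^4 = 16
  Digit '1' (value 1) x 2^3 = 8
  Digit '0' (value 0) x 2^2 = 0
  Digit '1' (value 1) x 2^1 = 2
  Digit '1' (value 1) x 2^0 = 1
Sum = 4795

4795


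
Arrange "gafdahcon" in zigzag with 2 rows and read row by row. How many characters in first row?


Zigzag "gafdahcon" into 2 rows:
Placing characters:
  'g' => row 0
  'a' => row 1
  'f' => row 0
  'd' => row 1
  'a' => row 0
  'h' => row 1
  'c' => row 0
  'o' => row 1
  'n' => row 0
Rows:
  Row 0: "gfacn"
  Row 1: "adho"
First row length: 5

5


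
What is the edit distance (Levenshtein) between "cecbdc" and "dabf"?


Computing edit distance: "cecbdc" -> "dabf"
DP table:
           d    a    b    f
      0    1    2    3    4
  c   1    1    2    3    4
  e   2    2    2    3    4
  c   3    3    3    3    4
  b   4    4    4    3    4
  d   5    4    5    4    4
  c   6    5    5    5    5
Edit distance = dp[6][4] = 5

5


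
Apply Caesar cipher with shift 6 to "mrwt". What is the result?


Caesar cipher: shift "mrwt" by 6
  'm' (pos 12) + 6 = pos 18 = 's'
  'r' (pos 17) + 6 = pos 23 = 'x'
  'w' (pos 22) + 6 = pos 2 = 'c'
  't' (pos 19) + 6 = pos 25 = 'z'
Result: sxcz

sxcz


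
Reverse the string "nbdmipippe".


Input: nbdmipippe
Reading characters right to left:
  Position 9: 'e'
  Position 8: 'p'
  Position 7: 'p'
  Position 6: 'i'
  Position 5: 'p'
  Position 4: 'i'
  Position 3: 'm'
  Position 2: 'd'
  Position 1: 'b'
  Position 0: 'n'
Reversed: eppipimdbn

eppipimdbn


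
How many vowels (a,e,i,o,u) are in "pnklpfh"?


Input: pnklpfh
Checking each character:
  'p' at position 0: consonant
  'n' at position 1: consonant
  'k' at position 2: consonant
  'l' at position 3: consonant
  'p' at position 4: consonant
  'f' at position 5: consonant
  'h' at position 6: consonant
Total vowels: 0

0


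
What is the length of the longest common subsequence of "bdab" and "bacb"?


LCS of "bdab" and "bacb"
DP table:
           b    a    c    b
      0    0    0    0    0
  b   0    1    1    1    1
  d   0    1    1    1    1
  a   0    1    2    2    2
  b   0    1    2    2    3
LCS length = dp[4][4] = 3

3


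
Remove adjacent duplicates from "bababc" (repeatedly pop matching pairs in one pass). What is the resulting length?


Input: bababc
Stack-based adjacent duplicate removal:
  Read 'b': push. Stack: b
  Read 'a': push. Stack: ba
  Read 'b': push. Stack: bab
  Read 'a': push. Stack: baba
  Read 'b': push. Stack: babab
  Read 'c': push. Stack: bababc
Final stack: "bababc" (length 6)

6


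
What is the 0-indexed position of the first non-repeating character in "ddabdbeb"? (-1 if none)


Input: ddabdbeb
Character frequencies:
  'a': 1
  'b': 3
  'd': 3
  'e': 1
Scanning left to right for freq == 1:
  Position 0 ('d'): freq=3, skip
  Position 1 ('d'): freq=3, skip
  Position 2 ('a'): unique! => answer = 2

2


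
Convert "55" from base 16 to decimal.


Input: "55" in base 16
Positional expansion:
  Digit '5' (value 5) x 16^1 = 80
  Digit '5' (value 5) x 16^0 = 5
Sum = 85

85


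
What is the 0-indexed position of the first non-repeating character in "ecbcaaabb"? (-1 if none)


Input: ecbcaaabb
Character frequencies:
  'a': 3
  'b': 3
  'c': 2
  'e': 1
Scanning left to right for freq == 1:
  Position 0 ('e'): unique! => answer = 0

0


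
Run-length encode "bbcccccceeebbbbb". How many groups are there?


Input: bbcccccceeebbbbb
Scanning for consecutive runs:
  Group 1: 'b' x 2 (positions 0-1)
  Group 2: 'c' x 6 (positions 2-7)
  Group 3: 'e' x 3 (positions 8-10)
  Group 4: 'b' x 5 (positions 11-15)
Total groups: 4

4


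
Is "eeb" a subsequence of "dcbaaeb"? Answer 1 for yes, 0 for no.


Check if "eeb" is a subsequence of "dcbaaeb"
Greedy scan:
  Position 0 ('d'): no match needed
  Position 1 ('c'): no match needed
  Position 2 ('b'): no match needed
  Position 3 ('a'): no match needed
  Position 4 ('a'): no match needed
  Position 5 ('e'): matches sub[0] = 'e'
  Position 6 ('b'): no match needed
Only matched 1/3 characters => not a subsequence

0


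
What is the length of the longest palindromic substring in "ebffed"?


Input: "ebffed"
Checking substrings for palindromes:
  [2:4] "ff" (len 2) => palindrome
Longest palindromic substring: "ff" with length 2

2


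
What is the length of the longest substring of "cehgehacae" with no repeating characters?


Input: "cehgehacae"
Sliding window (track last position of each char):
  Position 0 ('c'): window [0,0] length 1 -- new best
  Position 1 ('e'): window [0,1] length 2 -- new best
  Position 2 ('h'): window [0,2] length 3 -- new best
  Position 3 ('g'): window [0,3] length 4 -- new best
  Position 4 ('e'): repeat (last at 1), move window start to 2
  Position 4 ('e'): window [2,4] length 3
  Position 5 ('h'): repeat (last at 2), move window start to 3
  Position 5 ('h'): window [3,5] length 3
  Position 6 ('a'): window [3,6] length 4
  Position 7 ('c'): window [3,7] length 5 -- new best
  Position 8 ('a'): repeat (last at 6), move window start to 7
  Position 8 ('a'): window [7,8] length 2
  Position 9 ('e'): window [7,9] length 3
Longest substring with no repeats: "gehac" with length 5

5


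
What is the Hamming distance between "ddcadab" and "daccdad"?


Comparing "ddcadab" and "daccdad" position by position:
  Position 0: 'd' vs 'd' => same
  Position 1: 'd' vs 'a' => differ
  Position 2: 'c' vs 'c' => same
  Position 3: 'a' vs 'c' => differ
  Position 4: 'd' vs 'd' => same
  Position 5: 'a' vs 'a' => same
  Position 6: 'b' vs 'd' => differ
Total differences (Hamming distance): 3

3


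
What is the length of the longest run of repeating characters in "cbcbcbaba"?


Input: "cbcbcbaba"
Scanning for longest run:
  Position 1 ('b'): new char, reset run to 1
  Position 2 ('c'): new char, reset run to 1
  Position 3 ('b'): new char, reset run to 1
  Position 4 ('c'): new char, reset run to 1
  Position 5 ('b'): new char, reset run to 1
  Position 6 ('a'): new char, reset run to 1
  Position 7 ('b'): new char, reset run to 1
  Position 8 ('a'): new char, reset run to 1
Longest run: 'c' with length 1

1


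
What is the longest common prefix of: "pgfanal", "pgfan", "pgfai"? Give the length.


Words: pgfanal, pgfan, pgfai
  Position 0: all 'p' => match
  Position 1: all 'g' => match
  Position 2: all 'f' => match
  Position 3: all 'a' => match
  Position 4: ('n', 'n', 'i') => mismatch, stop
LCP = "pgfa" (length 4)

4


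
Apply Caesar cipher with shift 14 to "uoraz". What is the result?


Caesar cipher: shift "uoraz" by 14
  'u' (pos 20) + 14 = pos 8 = 'i'
  'o' (pos 14) + 14 = pos 2 = 'c'
  'r' (pos 17) + 14 = pos 5 = 'f'
  'a' (pos 0) + 14 = pos 14 = 'o'
  'z' (pos 25) + 14 = pos 13 = 'n'
Result: icfon

icfon


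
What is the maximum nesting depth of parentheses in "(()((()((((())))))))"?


Input: "(()((()((((())))))))"
Tracking depth:
  Position 0 '(': depth becomes 1
  Position 1 '(': depth becomes 2
  Position 2 ')': depth becomes 1
  Position 3 '(': depth becomes 2
  Position 4 '(': depth becomes 3
  Position 5 '(': depth becomes 4
  Position 6 ')': depth becomes 3
  Position 7 '(': depth becomes 4
  Position 8 '(': depth becomes 5
  Position 9 '(': depth becomes 6
  Position 10 '(': depth becomes 7
  Position 11 '(': depth becomes 8
  Position 12 ')': depth becomes 7
  Position 13 ')': depth becomes 6
  Position 14 ')': depth becomes 5
  Position 15 ')': depth becomes 4
  Position 16 ')': depth becomes 3
  Position 17 ')': depth becomes 2
  Position 18 ')': depth becomes 1
  Position 19 ')': depth becomes 0
Maximum depth reached: 8

8
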